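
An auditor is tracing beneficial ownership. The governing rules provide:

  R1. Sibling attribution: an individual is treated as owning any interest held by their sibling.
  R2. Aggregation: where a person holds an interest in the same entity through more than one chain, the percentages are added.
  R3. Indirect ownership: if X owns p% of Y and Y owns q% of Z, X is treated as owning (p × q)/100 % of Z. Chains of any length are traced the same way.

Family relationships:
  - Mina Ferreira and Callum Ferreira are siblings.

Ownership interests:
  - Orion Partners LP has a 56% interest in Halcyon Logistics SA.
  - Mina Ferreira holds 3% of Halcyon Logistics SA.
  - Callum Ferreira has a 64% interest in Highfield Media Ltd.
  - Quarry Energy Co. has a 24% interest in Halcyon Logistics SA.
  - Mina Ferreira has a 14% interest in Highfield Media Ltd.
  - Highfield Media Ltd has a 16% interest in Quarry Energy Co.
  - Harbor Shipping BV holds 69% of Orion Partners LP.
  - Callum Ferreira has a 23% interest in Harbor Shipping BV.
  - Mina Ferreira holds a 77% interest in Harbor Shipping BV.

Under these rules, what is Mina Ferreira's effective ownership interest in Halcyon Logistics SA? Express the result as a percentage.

By sibling attribution (R1), Mina Ferreira is treated as also owning Callum Ferreira's interest in Highfield Media Ltd, giving 14% + 64% = 78%.
By sibling attribution (R1), Mina Ferreira is treated as also owning Callum Ferreira's interest in Harbor Shipping BV, giving 77% + 23% = 100%.
Chain via Highfield Media Ltd → Quarry Energy Co. (R3): 78% × 16% × 24% = 2.9952% of Halcyon Logistics SA.
Chain via Harbor Shipping BV → Orion Partners LP (R3): 100% × 69% × 56% = 38.64% of Halcyon Logistics SA.
Direct interest in Halcyon Logistics SA: 3%.
Aggregating (R2): 2.9952% + 38.64% + 3% = 44.6352%.

44.6352%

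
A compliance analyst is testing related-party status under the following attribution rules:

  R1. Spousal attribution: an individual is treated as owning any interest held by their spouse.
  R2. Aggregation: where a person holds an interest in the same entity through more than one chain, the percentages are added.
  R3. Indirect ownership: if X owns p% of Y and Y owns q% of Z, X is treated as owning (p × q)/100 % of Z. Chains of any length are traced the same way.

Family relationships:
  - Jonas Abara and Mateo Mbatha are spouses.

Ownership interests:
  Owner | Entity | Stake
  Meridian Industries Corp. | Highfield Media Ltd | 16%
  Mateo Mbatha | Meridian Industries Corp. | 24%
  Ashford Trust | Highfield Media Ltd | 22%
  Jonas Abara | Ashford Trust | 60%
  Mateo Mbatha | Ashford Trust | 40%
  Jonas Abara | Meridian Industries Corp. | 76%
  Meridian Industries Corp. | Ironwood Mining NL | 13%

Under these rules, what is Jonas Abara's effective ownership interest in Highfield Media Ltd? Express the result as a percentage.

By spousal attribution (R1), Jonas Abara is treated as also owning Mateo Mbatha's interest in Ashford Trust, giving 60% + 40% = 100%.
By spousal attribution (R1), Jonas Abara is treated as also owning Mateo Mbatha's interest in Meridian Industries Corp, giving 76% + 24% = 100%.
Chain via Ashford Trust (R3): 100% × 22% = 22% of Highfield Media Ltd.
Chain via Meridian Industries Corp. (R3): 100% × 16% = 16% of Highfield Media Ltd.
Aggregating (R2): 22% + 16% = 38%.

38%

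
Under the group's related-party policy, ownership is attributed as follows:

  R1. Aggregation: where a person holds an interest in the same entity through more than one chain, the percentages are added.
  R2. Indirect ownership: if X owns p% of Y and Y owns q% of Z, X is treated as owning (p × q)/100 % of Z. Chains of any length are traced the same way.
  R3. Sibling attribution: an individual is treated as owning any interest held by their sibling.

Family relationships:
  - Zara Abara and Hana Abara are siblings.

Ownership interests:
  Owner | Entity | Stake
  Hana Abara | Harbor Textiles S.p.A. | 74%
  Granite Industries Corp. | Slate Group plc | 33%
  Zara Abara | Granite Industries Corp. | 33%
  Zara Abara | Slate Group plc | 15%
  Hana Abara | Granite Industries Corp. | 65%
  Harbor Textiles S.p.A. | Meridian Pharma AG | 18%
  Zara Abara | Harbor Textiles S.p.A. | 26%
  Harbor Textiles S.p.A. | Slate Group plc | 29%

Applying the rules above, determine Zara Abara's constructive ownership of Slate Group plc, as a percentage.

76.34%

By sibling attribution (R3), Zara Abara is treated as also owning Hana Abara's interest in Harbor Textiles S.p.A, giving 26% + 74% = 100%.
By sibling attribution (R3), Zara Abara is treated as also owning Hana Abara's interest in Granite Industries Corp, giving 33% + 65% = 98%.
Chain via Harbor Textiles S.p.A. (R2): 100% × 29% = 29% of Slate Group plc.
Chain via Granite Industries Corp. (R2): 98% × 33% = 32.34% of Slate Group plc.
Direct interest in Slate Group plc: 15%.
Aggregating (R1): 29% + 32.34% + 15% = 76.34%.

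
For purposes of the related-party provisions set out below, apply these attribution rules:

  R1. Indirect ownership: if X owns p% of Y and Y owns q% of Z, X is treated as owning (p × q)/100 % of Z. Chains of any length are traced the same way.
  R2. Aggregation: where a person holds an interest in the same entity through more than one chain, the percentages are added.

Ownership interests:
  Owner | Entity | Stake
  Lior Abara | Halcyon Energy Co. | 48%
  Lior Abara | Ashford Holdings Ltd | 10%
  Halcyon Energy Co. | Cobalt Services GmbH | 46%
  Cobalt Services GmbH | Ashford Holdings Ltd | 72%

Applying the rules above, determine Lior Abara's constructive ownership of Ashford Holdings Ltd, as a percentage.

25.8976%

Chain via Halcyon Energy Co. → Cobalt Services GmbH (R1): 48% × 46% × 72% = 15.8976% of Ashford Holdings Ltd.
Direct interest in Ashford Holdings Ltd: 10%.
Aggregating (R2): 15.8976% + 10% = 25.8976%.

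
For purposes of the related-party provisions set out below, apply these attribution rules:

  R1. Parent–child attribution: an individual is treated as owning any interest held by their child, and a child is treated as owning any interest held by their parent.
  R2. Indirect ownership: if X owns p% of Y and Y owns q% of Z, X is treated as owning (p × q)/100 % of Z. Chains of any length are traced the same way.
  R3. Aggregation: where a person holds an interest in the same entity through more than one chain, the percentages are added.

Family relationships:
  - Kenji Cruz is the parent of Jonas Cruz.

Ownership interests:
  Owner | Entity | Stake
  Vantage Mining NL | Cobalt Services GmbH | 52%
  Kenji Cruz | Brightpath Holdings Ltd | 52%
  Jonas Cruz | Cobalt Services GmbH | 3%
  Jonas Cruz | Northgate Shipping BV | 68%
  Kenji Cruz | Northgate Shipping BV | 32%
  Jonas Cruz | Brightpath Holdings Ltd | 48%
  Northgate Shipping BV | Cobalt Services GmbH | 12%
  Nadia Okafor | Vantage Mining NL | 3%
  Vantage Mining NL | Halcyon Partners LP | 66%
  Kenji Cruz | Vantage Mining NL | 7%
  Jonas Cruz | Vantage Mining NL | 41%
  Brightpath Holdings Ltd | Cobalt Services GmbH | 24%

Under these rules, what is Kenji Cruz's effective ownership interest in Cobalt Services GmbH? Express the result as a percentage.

By parent–child attribution (R1), Kenji Cruz is treated as also owning Jonas Cruz's interest in Northgate Shipping BV, giving 32% + 68% = 100%.
By parent–child attribution (R1), Kenji Cruz is treated as also owning Jonas Cruz's interest in Brightpath Holdings Ltd, giving 52% + 48% = 100%.
By parent–child attribution (R1), Kenji Cruz is treated as also owning Jonas Cruz's interest in Vantage Mining NL, giving 7% + 41% = 48%.
By parent–child attribution (R1), Kenji Cruz is treated as owning Jonas Cruz's 3% interest in Cobalt Services GmbH.
Chain via Northgate Shipping BV (R2): 100% × 12% = 12% of Cobalt Services GmbH.
Chain via Brightpath Holdings Ltd (R2): 100% × 24% = 24% of Cobalt Services GmbH.
Chain via Vantage Mining NL (R2): 48% × 52% = 24.96% of Cobalt Services GmbH.
Direct interest in Cobalt Services GmbH: 3%.
Aggregating (R3): 12% + 24% + 24.96% + 3% = 63.96%.

63.96%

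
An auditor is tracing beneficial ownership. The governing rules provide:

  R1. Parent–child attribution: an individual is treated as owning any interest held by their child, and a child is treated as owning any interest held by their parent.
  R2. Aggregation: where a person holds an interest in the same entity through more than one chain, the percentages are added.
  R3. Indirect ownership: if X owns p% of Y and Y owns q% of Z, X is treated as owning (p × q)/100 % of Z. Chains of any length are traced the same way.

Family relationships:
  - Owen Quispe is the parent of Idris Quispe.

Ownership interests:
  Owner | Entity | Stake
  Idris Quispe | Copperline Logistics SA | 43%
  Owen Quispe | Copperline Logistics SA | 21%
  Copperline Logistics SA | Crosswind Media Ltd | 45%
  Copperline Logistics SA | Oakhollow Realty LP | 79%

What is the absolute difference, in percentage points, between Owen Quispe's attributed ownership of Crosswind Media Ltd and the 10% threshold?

18.8

By parent–child attribution (R1), Owen Quispe is treated as also owning Idris Quispe's interest in Copperline Logistics SA, giving 21% + 43% = 64%.
Chain via Copperline Logistics SA (R3): 64% × 45% = 28.8% of Crosswind Media Ltd.
28.8% exceeds the 10% threshold by 18.8 percentage points.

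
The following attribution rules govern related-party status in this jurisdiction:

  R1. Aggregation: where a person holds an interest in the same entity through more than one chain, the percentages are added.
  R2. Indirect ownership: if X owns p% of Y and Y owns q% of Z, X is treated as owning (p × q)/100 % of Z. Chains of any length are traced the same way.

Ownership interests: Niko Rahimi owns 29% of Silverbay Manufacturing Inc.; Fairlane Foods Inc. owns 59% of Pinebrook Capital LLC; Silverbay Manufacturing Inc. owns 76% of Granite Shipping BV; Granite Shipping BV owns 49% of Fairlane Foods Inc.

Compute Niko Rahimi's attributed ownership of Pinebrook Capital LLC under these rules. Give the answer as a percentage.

Chain via Silverbay Manufacturing Inc. → Granite Shipping BV → Fairlane Foods Inc. (R2): 29% × 76% × 49% × 59% = 6.371764% of Pinebrook Capital LLC.

6.371764%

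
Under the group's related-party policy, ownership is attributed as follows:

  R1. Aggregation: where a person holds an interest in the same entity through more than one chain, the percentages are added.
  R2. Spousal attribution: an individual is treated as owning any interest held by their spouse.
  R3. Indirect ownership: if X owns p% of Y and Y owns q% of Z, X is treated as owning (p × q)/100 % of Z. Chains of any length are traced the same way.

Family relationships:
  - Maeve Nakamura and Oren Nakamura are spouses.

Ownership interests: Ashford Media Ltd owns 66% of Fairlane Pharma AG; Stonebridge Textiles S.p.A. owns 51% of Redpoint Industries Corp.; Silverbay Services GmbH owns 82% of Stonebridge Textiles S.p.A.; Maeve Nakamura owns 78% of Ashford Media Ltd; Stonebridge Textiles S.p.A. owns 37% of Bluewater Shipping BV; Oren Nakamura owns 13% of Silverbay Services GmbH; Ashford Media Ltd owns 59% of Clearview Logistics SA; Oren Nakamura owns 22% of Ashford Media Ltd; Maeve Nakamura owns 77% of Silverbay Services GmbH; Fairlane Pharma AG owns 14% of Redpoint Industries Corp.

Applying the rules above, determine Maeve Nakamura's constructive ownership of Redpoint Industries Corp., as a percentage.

46.878%

By spousal attribution (R2), Maeve Nakamura is treated as also owning Oren Nakamura's interest in Ashford Media Ltd, giving 78% + 22% = 100%.
By spousal attribution (R2), Maeve Nakamura is treated as also owning Oren Nakamura's interest in Silverbay Services GmbH, giving 77% + 13% = 90%.
Chain via Ashford Media Ltd → Fairlane Pharma AG (R3): 100% × 66% × 14% = 9.24% of Redpoint Industries Corp.
Chain via Silverbay Services GmbH → Stonebridge Textiles S.p.A. (R3): 90% × 82% × 51% = 37.638% of Redpoint Industries Corp.
Aggregating (R1): 9.24% + 37.638% = 46.878%.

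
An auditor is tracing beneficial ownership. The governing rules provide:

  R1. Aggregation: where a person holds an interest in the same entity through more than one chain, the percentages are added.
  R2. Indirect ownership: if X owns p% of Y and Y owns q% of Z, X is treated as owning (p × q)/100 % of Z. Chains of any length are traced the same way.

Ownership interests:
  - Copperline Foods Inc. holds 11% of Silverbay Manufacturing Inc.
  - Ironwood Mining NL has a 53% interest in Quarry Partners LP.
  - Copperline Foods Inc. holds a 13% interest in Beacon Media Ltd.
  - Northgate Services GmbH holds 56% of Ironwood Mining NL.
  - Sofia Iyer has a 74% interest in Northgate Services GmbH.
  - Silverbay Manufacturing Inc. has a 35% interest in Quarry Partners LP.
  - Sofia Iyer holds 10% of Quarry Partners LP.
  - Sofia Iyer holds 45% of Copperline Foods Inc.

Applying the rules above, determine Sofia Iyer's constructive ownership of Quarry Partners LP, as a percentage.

Chain via Copperline Foods Inc. → Silverbay Manufacturing Inc. (R2): 45% × 11% × 35% = 1.7325% of Quarry Partners LP.
Chain via Northgate Services GmbH → Ironwood Mining NL (R2): 74% × 56% × 53% = 21.9632% of Quarry Partners LP.
Direct interest in Quarry Partners LP: 10%.
Aggregating (R1): 1.7325% + 21.9632% + 10% = 33.6957%.

33.6957%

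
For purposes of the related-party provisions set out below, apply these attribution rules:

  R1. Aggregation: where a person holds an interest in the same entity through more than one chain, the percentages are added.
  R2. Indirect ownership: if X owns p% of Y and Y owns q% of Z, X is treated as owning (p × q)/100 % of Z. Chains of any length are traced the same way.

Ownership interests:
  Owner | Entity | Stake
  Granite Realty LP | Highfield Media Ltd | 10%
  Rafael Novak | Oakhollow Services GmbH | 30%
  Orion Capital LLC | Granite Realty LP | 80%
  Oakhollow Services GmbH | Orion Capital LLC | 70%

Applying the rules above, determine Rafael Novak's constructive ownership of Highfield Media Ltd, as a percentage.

Chain via Oakhollow Services GmbH → Orion Capital LLC → Granite Realty LP (R2): 30% × 70% × 80% × 10% = 1.68% of Highfield Media Ltd.

1.68%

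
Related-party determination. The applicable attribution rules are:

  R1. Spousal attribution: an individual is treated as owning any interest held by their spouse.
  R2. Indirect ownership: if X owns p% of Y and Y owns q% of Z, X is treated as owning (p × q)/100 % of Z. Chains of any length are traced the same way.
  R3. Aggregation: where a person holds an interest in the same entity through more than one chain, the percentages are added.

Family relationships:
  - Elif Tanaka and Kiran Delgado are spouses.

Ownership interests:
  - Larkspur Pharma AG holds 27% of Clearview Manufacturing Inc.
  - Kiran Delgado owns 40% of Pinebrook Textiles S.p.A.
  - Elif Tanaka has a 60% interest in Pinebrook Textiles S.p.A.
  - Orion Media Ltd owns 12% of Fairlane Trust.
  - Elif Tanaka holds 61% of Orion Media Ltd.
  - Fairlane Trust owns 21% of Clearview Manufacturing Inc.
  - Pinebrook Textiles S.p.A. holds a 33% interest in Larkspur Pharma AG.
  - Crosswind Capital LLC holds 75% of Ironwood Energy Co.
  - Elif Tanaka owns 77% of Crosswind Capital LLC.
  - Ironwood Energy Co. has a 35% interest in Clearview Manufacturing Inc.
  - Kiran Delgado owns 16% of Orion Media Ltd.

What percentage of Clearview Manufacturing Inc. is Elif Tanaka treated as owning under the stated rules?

By spousal attribution (R1), Elif Tanaka is treated as also owning Kiran Delgado's interest in Pinebrook Textiles S.p.A, giving 60% + 40% = 100%.
By spousal attribution (R1), Elif Tanaka is treated as also owning Kiran Delgado's interest in Orion Media Ltd, giving 61% + 16% = 77%.
Chain via Crosswind Capital LLC → Ironwood Energy Co. (R2): 77% × 75% × 35% = 20.2125% of Clearview Manufacturing Inc.
Chain via Pinebrook Textiles S.p.A. → Larkspur Pharma AG (R2): 100% × 33% × 27% = 8.91% of Clearview Manufacturing Inc.
Chain via Orion Media Ltd → Fairlane Trust (R2): 77% × 12% × 21% = 1.9404% of Clearview Manufacturing Inc.
Aggregating (R3): 20.2125% + 8.91% + 1.9404% = 31.0629%.

31.0629%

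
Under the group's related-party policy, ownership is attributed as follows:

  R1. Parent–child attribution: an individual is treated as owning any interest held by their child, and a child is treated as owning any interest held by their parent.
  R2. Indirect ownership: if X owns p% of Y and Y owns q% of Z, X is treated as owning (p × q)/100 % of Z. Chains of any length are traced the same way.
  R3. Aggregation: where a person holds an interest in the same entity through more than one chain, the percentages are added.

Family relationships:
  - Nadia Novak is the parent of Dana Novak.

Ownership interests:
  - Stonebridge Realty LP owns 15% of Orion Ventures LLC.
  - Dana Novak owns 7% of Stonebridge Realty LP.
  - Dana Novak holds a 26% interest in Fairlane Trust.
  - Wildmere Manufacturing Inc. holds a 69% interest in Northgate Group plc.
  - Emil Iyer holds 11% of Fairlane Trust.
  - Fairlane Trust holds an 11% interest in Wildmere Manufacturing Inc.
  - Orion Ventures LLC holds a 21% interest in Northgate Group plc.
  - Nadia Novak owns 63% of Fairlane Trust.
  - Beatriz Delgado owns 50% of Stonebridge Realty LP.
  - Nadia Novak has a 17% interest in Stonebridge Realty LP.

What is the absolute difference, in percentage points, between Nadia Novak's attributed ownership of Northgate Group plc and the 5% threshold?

By parent–child attribution (R1), Nadia Novak is treated as also owning Dana Novak's interest in Fairlane Trust, giving 63% + 26% = 89%.
By parent–child attribution (R1), Nadia Novak is treated as also owning Dana Novak's interest in Stonebridge Realty LP, giving 17% + 7% = 24%.
Chain via Fairlane Trust → Wildmere Manufacturing Inc. (R2): 89% × 11% × 69% = 6.7551% of Northgate Group plc.
Chain via Stonebridge Realty LP → Orion Ventures LLC (R2): 24% × 15% × 21% = 0.756% of Northgate Group plc.
Aggregating (R3): 6.7551% + 0.756% = 7.5111%.
7.5111% exceeds the 5% threshold by 2.5111 percentage points.

2.5111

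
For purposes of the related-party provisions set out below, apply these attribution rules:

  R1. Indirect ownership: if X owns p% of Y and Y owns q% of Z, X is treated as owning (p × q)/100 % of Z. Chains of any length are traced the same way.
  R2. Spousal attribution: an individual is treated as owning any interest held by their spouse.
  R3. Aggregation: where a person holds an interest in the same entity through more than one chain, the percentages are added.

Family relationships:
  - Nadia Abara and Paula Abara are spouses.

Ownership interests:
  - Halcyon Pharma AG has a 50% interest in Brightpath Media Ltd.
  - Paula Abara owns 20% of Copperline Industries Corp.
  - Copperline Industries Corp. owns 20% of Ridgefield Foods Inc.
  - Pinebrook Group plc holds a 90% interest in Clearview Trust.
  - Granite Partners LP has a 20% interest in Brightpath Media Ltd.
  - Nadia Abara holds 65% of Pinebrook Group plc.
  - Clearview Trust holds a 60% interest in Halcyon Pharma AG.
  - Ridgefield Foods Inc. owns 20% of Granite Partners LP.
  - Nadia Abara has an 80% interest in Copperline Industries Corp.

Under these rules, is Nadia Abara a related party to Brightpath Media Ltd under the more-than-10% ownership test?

Yes

By spousal attribution (R2), Nadia Abara is treated as also owning Paula Abara's interest in Copperline Industries Corp, giving 80% + 20% = 100%.
Chain via Copperline Industries Corp. → Ridgefield Foods Inc. → Granite Partners LP (R1): 100% × 20% × 20% × 20% = 0.8% of Brightpath Media Ltd.
Chain via Pinebrook Group plc → Clearview Trust → Halcyon Pharma AG (R1): 65% × 90% × 60% × 50% = 17.55% of Brightpath Media Ltd.
Aggregating (R3): 0.8% + 17.55% = 18.35%.
18.35% exceeds the 10% threshold, so Nadia is a related party to Brightpath Media Ltd.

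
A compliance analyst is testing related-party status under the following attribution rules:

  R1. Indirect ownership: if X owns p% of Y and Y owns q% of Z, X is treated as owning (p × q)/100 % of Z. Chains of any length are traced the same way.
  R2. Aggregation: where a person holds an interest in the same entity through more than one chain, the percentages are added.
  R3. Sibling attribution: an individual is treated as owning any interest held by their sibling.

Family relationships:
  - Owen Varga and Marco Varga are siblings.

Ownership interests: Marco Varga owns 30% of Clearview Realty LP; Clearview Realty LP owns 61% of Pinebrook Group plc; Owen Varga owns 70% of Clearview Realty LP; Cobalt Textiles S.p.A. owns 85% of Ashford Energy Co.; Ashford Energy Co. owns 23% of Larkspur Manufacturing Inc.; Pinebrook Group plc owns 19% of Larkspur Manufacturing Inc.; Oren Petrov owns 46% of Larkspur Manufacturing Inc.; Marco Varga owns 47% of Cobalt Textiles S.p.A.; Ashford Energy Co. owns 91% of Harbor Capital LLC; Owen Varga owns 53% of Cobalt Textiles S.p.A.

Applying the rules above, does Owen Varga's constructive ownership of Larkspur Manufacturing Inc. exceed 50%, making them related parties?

By sibling attribution (R3), Owen Varga is treated as also owning Marco Varga's interest in Clearview Realty LP, giving 70% + 30% = 100%.
By sibling attribution (R3), Owen Varga is treated as also owning Marco Varga's interest in Cobalt Textiles S.p.A, giving 53% + 47% = 100%.
Chain via Clearview Realty LP → Pinebrook Group plc (R1): 100% × 61% × 19% = 11.59% of Larkspur Manufacturing Inc.
Chain via Cobalt Textiles S.p.A. → Ashford Energy Co. (R1): 100% × 85% × 23% = 19.55% of Larkspur Manufacturing Inc.
Aggregating (R2): 11.59% + 19.55% = 31.14%.
31.14% does not exceed the 50% threshold, so Owen is not a related party to Larkspur Manufacturing Inc.

No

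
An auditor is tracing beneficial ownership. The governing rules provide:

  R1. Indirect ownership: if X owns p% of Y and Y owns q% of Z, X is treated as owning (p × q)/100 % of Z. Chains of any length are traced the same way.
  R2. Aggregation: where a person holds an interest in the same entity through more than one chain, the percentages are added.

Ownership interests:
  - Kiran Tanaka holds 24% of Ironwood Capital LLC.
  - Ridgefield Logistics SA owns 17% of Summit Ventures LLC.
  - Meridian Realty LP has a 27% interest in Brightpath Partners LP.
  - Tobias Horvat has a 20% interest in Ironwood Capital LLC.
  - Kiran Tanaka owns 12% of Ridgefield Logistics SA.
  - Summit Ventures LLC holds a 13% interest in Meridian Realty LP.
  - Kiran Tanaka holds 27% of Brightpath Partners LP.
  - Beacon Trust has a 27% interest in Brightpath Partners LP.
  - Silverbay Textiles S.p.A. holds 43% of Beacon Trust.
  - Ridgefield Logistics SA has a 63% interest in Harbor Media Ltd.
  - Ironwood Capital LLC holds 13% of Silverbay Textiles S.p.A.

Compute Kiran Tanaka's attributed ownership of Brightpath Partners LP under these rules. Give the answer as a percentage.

Chain via Ridgefield Logistics SA → Summit Ventures LLC → Meridian Realty LP (R1): 12% × 17% × 13% × 27% = 0.071604% of Brightpath Partners LP.
Chain via Ironwood Capital LLC → Silverbay Textiles S.p.A. → Beacon Trust (R1): 24% × 13% × 43% × 27% = 0.362232% of Brightpath Partners LP.
Direct interest in Brightpath Partners LP: 27%.
Aggregating (R2): 0.071604% + 0.362232% + 27% = 27.433836%.

27.433836%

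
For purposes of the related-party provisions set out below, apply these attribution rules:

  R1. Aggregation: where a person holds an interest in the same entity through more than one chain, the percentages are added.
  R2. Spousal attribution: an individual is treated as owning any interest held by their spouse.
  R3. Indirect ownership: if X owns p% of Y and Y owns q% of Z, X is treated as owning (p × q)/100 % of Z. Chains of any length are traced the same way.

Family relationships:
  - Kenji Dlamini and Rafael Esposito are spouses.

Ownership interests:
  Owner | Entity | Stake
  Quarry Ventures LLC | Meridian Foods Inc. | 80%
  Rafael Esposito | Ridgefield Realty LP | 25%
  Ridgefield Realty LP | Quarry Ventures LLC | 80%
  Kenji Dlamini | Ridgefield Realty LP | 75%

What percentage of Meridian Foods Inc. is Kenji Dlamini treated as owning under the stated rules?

By spousal attribution (R2), Kenji Dlamini is treated as also owning Rafael Esposito's interest in Ridgefield Realty LP, giving 75% + 25% = 100%.
Chain via Ridgefield Realty LP → Quarry Ventures LLC (R3): 100% × 80% × 80% = 64% of Meridian Foods Inc.

64%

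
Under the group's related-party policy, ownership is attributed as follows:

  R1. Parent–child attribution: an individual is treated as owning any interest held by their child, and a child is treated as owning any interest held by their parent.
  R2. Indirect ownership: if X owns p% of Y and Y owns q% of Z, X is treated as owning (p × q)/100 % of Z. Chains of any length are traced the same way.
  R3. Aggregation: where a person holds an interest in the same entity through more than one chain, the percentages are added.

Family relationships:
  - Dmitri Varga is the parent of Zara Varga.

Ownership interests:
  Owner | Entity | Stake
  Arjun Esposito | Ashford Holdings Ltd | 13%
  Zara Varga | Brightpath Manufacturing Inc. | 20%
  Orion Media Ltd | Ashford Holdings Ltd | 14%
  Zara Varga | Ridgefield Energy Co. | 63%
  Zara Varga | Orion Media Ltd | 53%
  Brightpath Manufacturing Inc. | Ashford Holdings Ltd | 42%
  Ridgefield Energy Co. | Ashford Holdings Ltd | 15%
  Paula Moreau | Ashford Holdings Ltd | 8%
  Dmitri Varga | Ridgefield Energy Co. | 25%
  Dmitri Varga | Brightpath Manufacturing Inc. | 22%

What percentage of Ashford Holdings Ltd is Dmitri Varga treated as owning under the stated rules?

By parent–child attribution (R1), Dmitri Varga is treated as also owning Zara Varga's interest in Brightpath Manufacturing Inc, giving 22% + 20% = 42%.
By parent–child attribution (R1), Dmitri Varga is treated as also owning Zara Varga's interest in Ridgefield Energy Co, giving 25% + 63% = 88%.
By parent–child attribution (R1), Dmitri Varga is treated as owning Zara Varga's 53% interest in Orion Media Ltd.
Chain via Brightpath Manufacturing Inc. (R2): 42% × 42% = 17.64% of Ashford Holdings Ltd.
Chain via Ridgefield Energy Co. (R2): 88% × 15% = 13.2% of Ashford Holdings Ltd.
Chain via Orion Media Ltd (R2): 53% × 14% = 7.42% of Ashford Holdings Ltd.
Aggregating (R3): 17.64% + 13.2% + 7.42% = 38.26%.

38.26%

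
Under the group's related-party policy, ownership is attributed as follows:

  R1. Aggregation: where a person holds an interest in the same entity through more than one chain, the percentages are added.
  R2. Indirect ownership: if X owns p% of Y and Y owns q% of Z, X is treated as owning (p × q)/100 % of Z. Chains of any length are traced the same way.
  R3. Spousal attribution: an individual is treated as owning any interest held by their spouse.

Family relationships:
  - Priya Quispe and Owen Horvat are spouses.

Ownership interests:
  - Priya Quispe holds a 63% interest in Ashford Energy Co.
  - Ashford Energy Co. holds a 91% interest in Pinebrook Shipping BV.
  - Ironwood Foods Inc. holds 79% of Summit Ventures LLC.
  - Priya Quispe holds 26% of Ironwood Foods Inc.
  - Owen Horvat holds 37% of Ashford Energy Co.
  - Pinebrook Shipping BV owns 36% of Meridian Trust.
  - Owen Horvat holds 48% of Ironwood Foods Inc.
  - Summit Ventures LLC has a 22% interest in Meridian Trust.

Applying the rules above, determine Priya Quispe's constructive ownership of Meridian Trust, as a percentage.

45.6212%

By spousal attribution (R3), Priya Quispe is treated as also owning Owen Horvat's interest in Ashford Energy Co, giving 63% + 37% = 100%.
By spousal attribution (R3), Priya Quispe is treated as also owning Owen Horvat's interest in Ironwood Foods Inc, giving 26% + 48% = 74%.
Chain via Ashford Energy Co. → Pinebrook Shipping BV (R2): 100% × 91% × 36% = 32.76% of Meridian Trust.
Chain via Ironwood Foods Inc. → Summit Ventures LLC (R2): 74% × 79% × 22% = 12.8612% of Meridian Trust.
Aggregating (R1): 32.76% + 12.8612% = 45.6212%.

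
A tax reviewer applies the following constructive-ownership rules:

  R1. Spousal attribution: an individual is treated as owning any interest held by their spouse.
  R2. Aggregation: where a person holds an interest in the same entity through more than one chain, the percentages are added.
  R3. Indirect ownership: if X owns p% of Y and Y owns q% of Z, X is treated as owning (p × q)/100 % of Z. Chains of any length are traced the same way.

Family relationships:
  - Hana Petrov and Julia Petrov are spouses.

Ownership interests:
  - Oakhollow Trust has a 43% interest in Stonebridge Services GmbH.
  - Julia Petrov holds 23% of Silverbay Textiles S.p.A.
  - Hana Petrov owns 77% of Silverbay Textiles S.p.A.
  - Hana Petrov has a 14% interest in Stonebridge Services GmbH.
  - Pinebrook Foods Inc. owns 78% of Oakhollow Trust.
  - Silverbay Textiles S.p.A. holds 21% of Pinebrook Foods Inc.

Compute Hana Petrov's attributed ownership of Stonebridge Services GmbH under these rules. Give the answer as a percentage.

21.0434%

By spousal attribution (R1), Hana Petrov is treated as also owning Julia Petrov's interest in Silverbay Textiles S.p.A, giving 77% + 23% = 100%.
Chain via Silverbay Textiles S.p.A. → Pinebrook Foods Inc. → Oakhollow Trust (R3): 100% × 21% × 78% × 43% = 7.0434% of Stonebridge Services GmbH.
Direct interest in Stonebridge Services GmbH: 14%.
Aggregating (R2): 7.0434% + 14% = 21.0434%.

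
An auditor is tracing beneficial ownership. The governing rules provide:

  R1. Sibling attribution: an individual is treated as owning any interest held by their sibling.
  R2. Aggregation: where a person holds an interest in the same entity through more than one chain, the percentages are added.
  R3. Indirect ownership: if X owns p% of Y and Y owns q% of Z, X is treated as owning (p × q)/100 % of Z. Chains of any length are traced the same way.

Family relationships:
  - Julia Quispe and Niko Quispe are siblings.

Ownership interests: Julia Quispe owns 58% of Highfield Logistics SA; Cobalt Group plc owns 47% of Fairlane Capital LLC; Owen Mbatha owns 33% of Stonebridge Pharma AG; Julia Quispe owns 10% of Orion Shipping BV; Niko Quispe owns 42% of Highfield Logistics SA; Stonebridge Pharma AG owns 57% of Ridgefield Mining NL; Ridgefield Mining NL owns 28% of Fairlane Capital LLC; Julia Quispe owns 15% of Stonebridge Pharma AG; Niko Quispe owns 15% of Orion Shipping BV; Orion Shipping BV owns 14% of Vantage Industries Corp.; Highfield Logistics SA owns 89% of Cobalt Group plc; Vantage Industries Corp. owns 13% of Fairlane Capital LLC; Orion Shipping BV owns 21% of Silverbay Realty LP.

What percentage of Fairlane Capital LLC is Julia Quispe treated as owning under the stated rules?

By sibling attribution (R1), Julia Quispe is treated as also owning Niko Quispe's interest in Orion Shipping BV, giving 10% + 15% = 25%.
By sibling attribution (R1), Julia Quispe is treated as also owning Niko Quispe's interest in Highfield Logistics SA, giving 58% + 42% = 100%.
Chain via Orion Shipping BV → Vantage Industries Corp. (R3): 25% × 14% × 13% = 0.455% of Fairlane Capital LLC.
Chain via Stonebridge Pharma AG → Ridgefield Mining NL (R3): 15% × 57% × 28% = 2.394% of Fairlane Capital LLC.
Chain via Highfield Logistics SA → Cobalt Group plc (R3): 100% × 89% × 47% = 41.83% of Fairlane Capital LLC.
Aggregating (R2): 0.455% + 2.394% + 41.83% = 44.679%.

44.679%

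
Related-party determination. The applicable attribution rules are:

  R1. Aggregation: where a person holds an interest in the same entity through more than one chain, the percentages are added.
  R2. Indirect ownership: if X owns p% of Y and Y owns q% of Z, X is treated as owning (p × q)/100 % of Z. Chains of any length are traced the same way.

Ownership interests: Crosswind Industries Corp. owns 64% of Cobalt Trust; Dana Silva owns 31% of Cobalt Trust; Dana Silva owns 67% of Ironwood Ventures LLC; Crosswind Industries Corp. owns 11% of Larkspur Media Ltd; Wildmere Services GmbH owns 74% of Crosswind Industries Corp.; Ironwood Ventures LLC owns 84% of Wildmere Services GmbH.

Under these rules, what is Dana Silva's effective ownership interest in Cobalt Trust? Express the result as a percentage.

Chain via Ironwood Ventures LLC → Wildmere Services GmbH → Crosswind Industries Corp. (R2): 67% × 84% × 74% × 64% = 26.654208% of Cobalt Trust.
Direct interest in Cobalt Trust: 31%.
Aggregating (R1): 26.654208% + 31% = 57.654208%.

57.654208%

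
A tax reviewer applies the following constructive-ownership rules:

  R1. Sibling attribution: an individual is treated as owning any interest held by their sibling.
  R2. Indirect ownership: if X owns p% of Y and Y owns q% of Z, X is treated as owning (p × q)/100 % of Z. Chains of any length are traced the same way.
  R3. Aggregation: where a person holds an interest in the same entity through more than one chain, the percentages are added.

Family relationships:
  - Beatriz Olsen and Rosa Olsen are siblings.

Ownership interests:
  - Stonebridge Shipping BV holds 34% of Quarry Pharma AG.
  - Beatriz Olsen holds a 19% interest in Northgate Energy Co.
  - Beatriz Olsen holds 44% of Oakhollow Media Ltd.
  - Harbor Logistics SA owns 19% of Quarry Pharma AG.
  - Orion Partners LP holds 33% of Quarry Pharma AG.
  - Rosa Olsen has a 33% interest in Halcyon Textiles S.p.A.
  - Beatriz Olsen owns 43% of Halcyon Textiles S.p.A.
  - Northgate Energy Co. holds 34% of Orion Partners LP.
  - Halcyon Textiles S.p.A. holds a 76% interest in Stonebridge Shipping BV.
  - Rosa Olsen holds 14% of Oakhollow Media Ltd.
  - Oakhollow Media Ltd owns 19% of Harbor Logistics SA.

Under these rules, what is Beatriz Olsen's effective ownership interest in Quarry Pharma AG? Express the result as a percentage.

By sibling attribution (R1), Beatriz Olsen is treated as also owning Rosa Olsen's interest in Oakhollow Media Ltd, giving 44% + 14% = 58%.
By sibling attribution (R1), Beatriz Olsen is treated as also owning Rosa Olsen's interest in Halcyon Textiles S.p.A, giving 43% + 33% = 76%.
Chain via Northgate Energy Co. → Orion Partners LP (R2): 19% × 34% × 33% = 2.1318% of Quarry Pharma AG.
Chain via Oakhollow Media Ltd → Harbor Logistics SA (R2): 58% × 19% × 19% = 2.0938% of Quarry Pharma AG.
Chain via Halcyon Textiles S.p.A. → Stonebridge Shipping BV (R2): 76% × 76% × 34% = 19.6384% of Quarry Pharma AG.
Aggregating (R3): 2.1318% + 2.0938% + 19.6384% = 23.864%.

23.864%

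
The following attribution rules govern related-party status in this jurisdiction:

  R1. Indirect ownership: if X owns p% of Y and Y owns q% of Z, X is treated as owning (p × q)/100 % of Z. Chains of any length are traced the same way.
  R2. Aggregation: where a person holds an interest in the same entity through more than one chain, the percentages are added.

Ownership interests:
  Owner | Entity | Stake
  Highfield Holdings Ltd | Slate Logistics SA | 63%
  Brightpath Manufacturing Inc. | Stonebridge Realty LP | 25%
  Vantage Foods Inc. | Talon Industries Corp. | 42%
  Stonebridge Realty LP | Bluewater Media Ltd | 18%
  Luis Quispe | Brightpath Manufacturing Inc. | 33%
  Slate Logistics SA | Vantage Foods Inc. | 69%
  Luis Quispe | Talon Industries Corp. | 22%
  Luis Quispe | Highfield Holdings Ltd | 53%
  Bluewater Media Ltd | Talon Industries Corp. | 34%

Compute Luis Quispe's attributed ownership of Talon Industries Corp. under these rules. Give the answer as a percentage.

32.181322%

Chain via Highfield Holdings Ltd → Slate Logistics SA → Vantage Foods Inc. (R1): 53% × 63% × 69% × 42% = 9.676422% of Talon Industries Corp.
Chain via Brightpath Manufacturing Inc. → Stonebridge Realty LP → Bluewater Media Ltd (R1): 33% × 25% × 18% × 34% = 0.5049% of Talon Industries Corp.
Direct interest in Talon Industries Corp: 22%.
Aggregating (R2): 9.676422% + 0.5049% + 22% = 32.181322%.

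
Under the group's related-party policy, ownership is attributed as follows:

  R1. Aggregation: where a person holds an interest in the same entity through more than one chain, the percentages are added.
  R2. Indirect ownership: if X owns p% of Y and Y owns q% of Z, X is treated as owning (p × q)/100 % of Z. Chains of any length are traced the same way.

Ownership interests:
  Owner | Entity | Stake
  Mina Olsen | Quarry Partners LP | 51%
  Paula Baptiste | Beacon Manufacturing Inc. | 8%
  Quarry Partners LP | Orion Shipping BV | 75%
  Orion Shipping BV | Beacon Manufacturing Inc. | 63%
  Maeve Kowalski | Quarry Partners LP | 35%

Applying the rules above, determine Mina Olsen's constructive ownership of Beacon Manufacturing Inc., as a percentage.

Chain via Quarry Partners LP → Orion Shipping BV (R2): 51% × 75% × 63% = 24.0975% of Beacon Manufacturing Inc.

24.0975%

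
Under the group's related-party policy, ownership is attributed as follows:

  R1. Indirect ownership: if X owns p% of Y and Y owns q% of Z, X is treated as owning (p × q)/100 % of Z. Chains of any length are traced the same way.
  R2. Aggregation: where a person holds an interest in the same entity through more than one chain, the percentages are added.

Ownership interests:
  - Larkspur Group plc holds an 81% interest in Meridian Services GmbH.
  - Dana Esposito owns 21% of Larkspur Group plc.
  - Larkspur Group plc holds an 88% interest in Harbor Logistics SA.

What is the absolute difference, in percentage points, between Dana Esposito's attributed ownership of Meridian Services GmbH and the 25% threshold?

Chain via Larkspur Group plc (R1): 21% × 81% = 17.01% of Meridian Services GmbH.
17.01% falls short of the 25% threshold by 7.99 percentage points.

7.99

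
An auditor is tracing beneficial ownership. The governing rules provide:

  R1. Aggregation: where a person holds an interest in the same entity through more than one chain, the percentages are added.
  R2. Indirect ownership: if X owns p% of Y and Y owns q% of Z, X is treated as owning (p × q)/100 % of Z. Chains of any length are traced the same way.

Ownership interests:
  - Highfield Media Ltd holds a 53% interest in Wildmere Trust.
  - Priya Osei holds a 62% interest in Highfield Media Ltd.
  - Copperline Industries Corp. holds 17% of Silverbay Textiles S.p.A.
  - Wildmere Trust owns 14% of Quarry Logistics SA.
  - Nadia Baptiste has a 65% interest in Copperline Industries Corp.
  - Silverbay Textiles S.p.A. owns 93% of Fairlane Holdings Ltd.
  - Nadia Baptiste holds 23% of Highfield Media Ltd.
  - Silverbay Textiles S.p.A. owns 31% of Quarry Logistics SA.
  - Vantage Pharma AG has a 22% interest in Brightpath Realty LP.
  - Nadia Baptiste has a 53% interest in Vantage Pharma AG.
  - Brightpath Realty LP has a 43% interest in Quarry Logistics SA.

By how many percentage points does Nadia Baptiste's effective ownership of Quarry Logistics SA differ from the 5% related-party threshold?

Chain via Copperline Industries Corp. → Silverbay Textiles S.p.A. (R2): 65% × 17% × 31% = 3.4255% of Quarry Logistics SA.
Chain via Vantage Pharma AG → Brightpath Realty LP (R2): 53% × 22% × 43% = 5.0138% of Quarry Logistics SA.
Chain via Highfield Media Ltd → Wildmere Trust (R2): 23% × 53% × 14% = 1.7066% of Quarry Logistics SA.
Aggregating (R1): 3.4255% + 5.0138% + 1.7066% = 10.1459%.
10.1459% exceeds the 5% threshold by 5.1459 percentage points.

5.1459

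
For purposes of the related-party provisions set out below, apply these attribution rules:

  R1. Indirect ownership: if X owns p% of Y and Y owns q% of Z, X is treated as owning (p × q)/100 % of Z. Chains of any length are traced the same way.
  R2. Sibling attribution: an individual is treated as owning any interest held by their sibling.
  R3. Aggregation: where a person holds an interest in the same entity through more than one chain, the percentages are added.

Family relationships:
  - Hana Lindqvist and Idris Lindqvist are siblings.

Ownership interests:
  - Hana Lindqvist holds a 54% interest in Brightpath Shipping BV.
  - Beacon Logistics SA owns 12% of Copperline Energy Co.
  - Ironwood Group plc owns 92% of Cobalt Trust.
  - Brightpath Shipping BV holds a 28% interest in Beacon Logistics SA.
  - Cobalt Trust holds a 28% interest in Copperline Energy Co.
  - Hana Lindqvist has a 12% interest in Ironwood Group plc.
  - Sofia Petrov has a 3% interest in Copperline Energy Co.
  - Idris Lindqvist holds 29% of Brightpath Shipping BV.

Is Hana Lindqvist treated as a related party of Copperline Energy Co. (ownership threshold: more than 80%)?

No

By sibling attribution (R2), Hana Lindqvist is treated as also owning Idris Lindqvist's interest in Brightpath Shipping BV, giving 54% + 29% = 83%.
Chain via Brightpath Shipping BV → Beacon Logistics SA (R1): 83% × 28% × 12% = 2.7888% of Copperline Energy Co.
Chain via Ironwood Group plc → Cobalt Trust (R1): 12% × 92% × 28% = 3.0912% of Copperline Energy Co.
Aggregating (R3): 2.7888% + 3.0912% = 5.88%.
5.88% does not exceed the 80% threshold, so Hana is not a related party to Copperline Energy Co.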